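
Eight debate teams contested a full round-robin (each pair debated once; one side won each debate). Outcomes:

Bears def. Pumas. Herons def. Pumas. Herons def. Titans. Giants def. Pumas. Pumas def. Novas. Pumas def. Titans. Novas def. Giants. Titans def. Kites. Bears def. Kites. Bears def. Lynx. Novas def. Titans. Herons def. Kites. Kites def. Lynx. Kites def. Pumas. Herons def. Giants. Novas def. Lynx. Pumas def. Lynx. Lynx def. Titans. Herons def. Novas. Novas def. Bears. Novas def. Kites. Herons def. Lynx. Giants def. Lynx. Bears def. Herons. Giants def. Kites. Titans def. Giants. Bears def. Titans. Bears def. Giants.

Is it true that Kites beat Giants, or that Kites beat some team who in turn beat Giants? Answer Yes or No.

No

Kites did not beat Giants directly.
Kites beat Lynx, Pumas, but each of them lost to Giants. No two-step path.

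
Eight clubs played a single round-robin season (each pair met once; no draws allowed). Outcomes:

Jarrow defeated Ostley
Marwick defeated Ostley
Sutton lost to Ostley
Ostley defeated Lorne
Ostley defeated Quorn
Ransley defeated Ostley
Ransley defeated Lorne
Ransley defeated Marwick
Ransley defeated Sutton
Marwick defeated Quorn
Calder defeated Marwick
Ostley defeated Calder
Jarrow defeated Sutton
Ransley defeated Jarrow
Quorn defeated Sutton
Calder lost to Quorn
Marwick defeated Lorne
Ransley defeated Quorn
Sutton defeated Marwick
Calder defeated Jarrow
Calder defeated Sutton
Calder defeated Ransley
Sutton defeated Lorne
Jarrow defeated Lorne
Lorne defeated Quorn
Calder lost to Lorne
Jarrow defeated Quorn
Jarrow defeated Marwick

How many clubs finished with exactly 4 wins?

Win totals: Quorn 2, Ostley 4, Calder 4, Sutton 2, Marwick 3, Jarrow 5, Lorne 2, Ransley 6.
Exactly 4: Ostley, Calder — 2 clubs.

2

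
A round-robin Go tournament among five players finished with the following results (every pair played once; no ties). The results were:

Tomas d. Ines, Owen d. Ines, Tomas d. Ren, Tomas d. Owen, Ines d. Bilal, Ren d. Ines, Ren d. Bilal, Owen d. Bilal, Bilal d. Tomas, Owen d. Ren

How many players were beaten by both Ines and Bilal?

0

Ines beat: Bilal.
Bilal beat: Tomas.
No one was beaten by both.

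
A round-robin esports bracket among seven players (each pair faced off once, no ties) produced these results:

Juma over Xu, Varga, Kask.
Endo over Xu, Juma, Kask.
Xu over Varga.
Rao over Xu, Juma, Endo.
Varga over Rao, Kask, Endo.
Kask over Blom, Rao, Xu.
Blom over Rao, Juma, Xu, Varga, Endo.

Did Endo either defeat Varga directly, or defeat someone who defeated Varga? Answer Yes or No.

Yes

Endo did not beat Varga directly.
Endo beat Kask, Juma, Xu. Of those, Juma beat Varga.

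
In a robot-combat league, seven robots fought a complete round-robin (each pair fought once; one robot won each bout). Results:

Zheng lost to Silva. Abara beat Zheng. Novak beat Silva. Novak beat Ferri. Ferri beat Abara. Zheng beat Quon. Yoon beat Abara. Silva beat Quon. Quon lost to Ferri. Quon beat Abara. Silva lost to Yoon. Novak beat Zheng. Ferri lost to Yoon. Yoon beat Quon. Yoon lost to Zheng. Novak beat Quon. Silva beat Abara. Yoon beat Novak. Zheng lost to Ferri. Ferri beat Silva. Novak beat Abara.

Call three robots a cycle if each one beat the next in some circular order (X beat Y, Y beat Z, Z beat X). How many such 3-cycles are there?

Win totals: Yoon 5, Quon 1, Silva 3, Novak 5, Zheng 2, Ferri 4, Abara 1.
A robot with w wins dominates both others in C(w,2) triples; summing gives 10 + 0 + 3 + 10 + 1 + 6 + 0 = 30 transitive triples.
Total triples C(7,3) = 35, so cyclic triples = 35 − 30 = 5.

5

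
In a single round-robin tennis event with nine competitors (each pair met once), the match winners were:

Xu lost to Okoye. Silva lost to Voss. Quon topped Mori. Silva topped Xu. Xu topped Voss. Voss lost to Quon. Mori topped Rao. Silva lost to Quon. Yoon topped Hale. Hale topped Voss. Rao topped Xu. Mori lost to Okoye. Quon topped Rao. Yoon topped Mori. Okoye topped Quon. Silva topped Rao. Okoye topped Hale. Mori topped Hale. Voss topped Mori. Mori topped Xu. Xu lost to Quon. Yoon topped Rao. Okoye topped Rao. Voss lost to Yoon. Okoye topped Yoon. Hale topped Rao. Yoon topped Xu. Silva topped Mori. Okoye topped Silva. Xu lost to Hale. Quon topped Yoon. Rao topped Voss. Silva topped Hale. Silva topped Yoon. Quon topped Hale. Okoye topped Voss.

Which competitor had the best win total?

Okoye

Win totals: Rao 2, Okoye 8, Voss 2, Xu 1, Mori 3, Yoon 5, Quon 7, Silva 5, Hale 3.
Okoye leads with 8 wins (next highest: 7).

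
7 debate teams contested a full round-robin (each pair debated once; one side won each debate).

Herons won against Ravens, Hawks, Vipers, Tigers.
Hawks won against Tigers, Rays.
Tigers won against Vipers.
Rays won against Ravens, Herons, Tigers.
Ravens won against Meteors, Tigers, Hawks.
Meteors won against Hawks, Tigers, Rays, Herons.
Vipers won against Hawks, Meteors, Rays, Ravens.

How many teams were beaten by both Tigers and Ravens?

0

Tigers beat: Vipers.
Ravens beat: Hawks, Tigers, Meteors.
No one was beaten by both.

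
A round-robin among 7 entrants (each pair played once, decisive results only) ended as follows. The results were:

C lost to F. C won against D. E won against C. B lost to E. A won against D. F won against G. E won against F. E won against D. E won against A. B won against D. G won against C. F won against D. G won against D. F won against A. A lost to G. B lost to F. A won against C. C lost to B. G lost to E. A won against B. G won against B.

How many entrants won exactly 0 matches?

Win totals: A 3, B 2, C 1, D 0, E 6, F 5, G 4.
Exactly 0: D — 1 entrant.

1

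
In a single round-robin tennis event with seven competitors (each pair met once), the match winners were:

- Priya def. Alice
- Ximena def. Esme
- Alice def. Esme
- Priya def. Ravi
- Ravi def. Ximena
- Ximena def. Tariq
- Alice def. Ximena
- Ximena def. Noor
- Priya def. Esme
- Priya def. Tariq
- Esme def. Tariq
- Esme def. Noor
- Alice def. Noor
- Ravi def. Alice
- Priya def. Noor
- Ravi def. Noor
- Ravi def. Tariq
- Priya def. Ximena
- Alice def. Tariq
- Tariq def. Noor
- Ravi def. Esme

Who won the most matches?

Priya

Win totals: Priya 6, Tariq 1, Esme 2, Noor 0, Ravi 5, Alice 4, Ximena 3.
Priya leads with 6 wins (next highest: 5).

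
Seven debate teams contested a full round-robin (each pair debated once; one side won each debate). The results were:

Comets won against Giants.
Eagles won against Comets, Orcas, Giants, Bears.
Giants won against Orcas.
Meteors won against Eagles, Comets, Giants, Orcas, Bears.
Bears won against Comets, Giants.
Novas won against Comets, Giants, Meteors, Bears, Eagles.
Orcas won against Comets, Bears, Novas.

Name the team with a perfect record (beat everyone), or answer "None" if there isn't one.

Highest win total is Novas with 5 (out of 6 possible).
Novas lost to Orcas, so no team went undefeated.

None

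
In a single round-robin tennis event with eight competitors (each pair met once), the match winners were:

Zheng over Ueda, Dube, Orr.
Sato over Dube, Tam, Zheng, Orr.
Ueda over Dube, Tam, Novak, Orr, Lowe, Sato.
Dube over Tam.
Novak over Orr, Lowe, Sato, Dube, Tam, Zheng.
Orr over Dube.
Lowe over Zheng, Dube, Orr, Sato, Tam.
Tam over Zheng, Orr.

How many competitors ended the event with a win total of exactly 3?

1

Win totals: Tam 2, Novak 6, Orr 1, Lowe 5, Dube 1, Ueda 6, Sato 4, Zheng 3.
Exactly 3: Zheng — 1 competitor.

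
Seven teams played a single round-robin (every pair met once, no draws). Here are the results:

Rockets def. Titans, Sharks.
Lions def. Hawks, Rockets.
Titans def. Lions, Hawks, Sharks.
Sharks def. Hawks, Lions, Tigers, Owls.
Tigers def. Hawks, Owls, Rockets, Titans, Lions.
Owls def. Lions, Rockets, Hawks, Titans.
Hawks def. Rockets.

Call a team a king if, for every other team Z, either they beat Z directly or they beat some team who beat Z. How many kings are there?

4

Lions cannot reach Tigers, Owls in two steps.
Tigers reaches everyone (king).
Titans reaches everyone (king).
Rockets reaches everyone (king).
Hawks cannot reach Lions, Tigers, Owls in two steps.
Sharks reaches everyone (king).
Owls cannot reach Tigers in two steps.
Kings: Tigers, Titans, Rockets, Sharks — 4.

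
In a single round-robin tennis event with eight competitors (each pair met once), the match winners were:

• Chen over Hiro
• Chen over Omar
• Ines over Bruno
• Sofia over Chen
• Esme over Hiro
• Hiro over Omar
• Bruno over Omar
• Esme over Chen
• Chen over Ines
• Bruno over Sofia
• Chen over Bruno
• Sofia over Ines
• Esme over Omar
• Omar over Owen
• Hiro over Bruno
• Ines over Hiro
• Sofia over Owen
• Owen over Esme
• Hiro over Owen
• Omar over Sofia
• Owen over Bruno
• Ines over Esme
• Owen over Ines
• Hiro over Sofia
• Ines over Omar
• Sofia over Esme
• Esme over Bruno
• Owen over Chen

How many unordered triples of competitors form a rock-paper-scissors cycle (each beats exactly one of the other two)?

18

Win totals: Bruno 2, Ines 4, Owen 4, Chen 4, Esme 4, Omar 2, Sofia 4, Hiro 4.
A competitor with w wins dominates both others in C(w,2) triples; summing gives 1 + 6 + 6 + 6 + 6 + 1 + 6 + 6 = 38 transitive triples.
Total triples C(8,3) = 56, so cyclic triples = 56 − 38 = 18.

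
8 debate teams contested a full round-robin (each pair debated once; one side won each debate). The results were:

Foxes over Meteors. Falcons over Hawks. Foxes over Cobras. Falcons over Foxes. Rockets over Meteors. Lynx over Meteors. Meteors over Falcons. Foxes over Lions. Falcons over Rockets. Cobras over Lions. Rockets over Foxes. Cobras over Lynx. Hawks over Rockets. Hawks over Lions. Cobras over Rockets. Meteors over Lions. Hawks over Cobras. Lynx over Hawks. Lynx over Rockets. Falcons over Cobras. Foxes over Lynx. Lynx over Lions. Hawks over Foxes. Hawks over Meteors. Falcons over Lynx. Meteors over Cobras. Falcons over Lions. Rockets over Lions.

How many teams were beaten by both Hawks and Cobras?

Hawks beat: Rockets, Lions, Cobras, Meteors, Foxes.
Cobras beat: Rockets, Lions, Lynx.
Both beat: Rockets, Lions — 2.

2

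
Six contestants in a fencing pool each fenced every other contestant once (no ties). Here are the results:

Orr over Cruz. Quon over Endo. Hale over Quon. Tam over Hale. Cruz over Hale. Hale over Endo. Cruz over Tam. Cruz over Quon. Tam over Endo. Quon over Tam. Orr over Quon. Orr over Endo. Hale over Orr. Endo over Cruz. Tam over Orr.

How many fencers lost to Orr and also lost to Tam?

1

Orr beat: Cruz, Quon, Endo.
Tam beat: Orr, Hale, Endo.
Both beat: Endo — 1.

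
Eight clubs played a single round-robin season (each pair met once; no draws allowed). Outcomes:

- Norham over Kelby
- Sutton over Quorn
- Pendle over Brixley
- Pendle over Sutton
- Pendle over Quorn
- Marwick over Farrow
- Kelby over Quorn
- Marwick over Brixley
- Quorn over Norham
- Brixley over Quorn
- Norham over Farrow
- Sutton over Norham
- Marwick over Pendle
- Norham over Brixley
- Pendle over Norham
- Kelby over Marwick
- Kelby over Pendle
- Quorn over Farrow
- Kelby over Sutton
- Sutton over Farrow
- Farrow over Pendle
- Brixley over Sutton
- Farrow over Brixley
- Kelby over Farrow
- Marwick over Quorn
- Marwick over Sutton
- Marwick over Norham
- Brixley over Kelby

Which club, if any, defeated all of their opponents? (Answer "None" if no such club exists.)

Highest win total is Marwick with 6 (out of 7 possible).
Marwick lost to Kelby, so no club went undefeated.

None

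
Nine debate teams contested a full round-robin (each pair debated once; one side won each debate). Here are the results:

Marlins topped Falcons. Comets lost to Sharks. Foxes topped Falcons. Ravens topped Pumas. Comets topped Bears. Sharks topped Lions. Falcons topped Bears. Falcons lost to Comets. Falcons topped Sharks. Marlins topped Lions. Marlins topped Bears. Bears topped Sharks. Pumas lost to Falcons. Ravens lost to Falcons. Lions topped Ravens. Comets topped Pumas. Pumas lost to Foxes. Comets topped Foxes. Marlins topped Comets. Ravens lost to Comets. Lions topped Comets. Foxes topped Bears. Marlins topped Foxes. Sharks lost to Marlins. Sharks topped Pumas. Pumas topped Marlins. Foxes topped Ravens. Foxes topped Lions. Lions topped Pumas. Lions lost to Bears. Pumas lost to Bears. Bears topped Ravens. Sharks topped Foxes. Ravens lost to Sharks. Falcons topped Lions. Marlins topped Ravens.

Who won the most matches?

Marlins

Win totals: Sharks 5, Marlins 7, Bears 4, Foxes 5, Falcons 5, Pumas 1, Ravens 1, Comets 5, Lions 3.
Marlins leads with 7 wins (next highest: 5).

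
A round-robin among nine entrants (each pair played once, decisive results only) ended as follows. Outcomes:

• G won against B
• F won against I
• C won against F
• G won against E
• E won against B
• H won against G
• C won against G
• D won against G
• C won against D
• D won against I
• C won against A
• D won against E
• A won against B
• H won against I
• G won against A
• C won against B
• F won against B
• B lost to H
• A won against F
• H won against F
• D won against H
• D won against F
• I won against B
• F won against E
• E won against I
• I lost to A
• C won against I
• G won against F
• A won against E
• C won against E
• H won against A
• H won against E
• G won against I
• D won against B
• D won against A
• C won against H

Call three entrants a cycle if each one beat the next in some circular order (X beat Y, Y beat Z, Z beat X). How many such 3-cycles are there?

Win totals: A 4, B 0, C 8, D 7, E 2, F 3, G 5, H 6, I 1.
An entrant with w wins dominates both others in C(w,2) triples; summing gives 6 + 0 + 28 + 21 + 1 + 3 + 10 + 15 + 0 = 84 transitive triples.
Total triples C(9,3) = 84, so cyclic triples = 84 − 84 = 0.

0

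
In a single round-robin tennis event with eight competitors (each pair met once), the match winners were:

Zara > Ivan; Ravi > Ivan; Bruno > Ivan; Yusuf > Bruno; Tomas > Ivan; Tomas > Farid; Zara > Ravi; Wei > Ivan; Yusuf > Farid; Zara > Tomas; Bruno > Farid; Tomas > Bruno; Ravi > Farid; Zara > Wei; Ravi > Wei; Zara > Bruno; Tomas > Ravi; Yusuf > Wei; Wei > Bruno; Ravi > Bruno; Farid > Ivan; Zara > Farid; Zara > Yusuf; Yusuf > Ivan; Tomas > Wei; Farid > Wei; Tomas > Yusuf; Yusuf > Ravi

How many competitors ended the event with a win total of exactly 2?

Win totals: Yusuf 5, Ivan 0, Wei 2, Tomas 6, Ravi 4, Farid 2, Bruno 2, Zara 7.
Exactly 2: Wei, Farid, Bruno — 3 competitors.

3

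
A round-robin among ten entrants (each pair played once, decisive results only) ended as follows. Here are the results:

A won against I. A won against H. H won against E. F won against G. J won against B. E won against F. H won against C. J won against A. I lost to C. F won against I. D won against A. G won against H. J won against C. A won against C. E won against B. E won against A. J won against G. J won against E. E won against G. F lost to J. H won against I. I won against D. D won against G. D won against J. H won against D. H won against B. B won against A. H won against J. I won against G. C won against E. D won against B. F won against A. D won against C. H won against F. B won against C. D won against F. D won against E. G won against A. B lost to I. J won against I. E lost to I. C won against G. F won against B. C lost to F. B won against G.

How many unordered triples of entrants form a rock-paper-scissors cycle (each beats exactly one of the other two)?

25

Win totals: A 3, B 3, C 3, D 7, E 4, F 5, G 2, H 7, I 4, J 7.
An entrant with w wins dominates both others in C(w,2) triples; summing gives 3 + 3 + 3 + 21 + 6 + 10 + 1 + 21 + 6 + 21 = 95 transitive triples.
Total triples C(10,3) = 120, so cyclic triples = 120 − 95 = 25.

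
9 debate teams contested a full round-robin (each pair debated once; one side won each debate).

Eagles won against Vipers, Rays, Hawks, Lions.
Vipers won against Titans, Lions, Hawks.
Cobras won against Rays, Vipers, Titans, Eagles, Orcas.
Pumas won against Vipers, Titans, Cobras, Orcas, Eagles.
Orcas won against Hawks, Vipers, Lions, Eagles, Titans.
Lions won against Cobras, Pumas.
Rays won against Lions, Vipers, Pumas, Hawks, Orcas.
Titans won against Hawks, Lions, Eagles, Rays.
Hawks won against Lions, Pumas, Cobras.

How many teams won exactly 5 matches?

4

Win totals: Titans 4, Pumas 5, Orcas 5, Eagles 4, Rays 5, Hawks 3, Lions 2, Vipers 3, Cobras 5.
Exactly 5: Pumas, Orcas, Rays, Cobras — 4 teams.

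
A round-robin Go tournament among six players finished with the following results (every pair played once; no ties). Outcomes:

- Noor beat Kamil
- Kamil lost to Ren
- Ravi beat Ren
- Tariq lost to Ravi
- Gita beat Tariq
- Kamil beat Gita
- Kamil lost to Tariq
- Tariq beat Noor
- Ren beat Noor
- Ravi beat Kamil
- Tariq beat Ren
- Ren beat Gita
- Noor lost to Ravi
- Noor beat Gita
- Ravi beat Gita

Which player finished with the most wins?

Win totals: Noor 2, Ravi 5, Gita 1, Kamil 1, Tariq 3, Ren 3.
Ravi leads with 5 wins (next highest: 3).

Ravi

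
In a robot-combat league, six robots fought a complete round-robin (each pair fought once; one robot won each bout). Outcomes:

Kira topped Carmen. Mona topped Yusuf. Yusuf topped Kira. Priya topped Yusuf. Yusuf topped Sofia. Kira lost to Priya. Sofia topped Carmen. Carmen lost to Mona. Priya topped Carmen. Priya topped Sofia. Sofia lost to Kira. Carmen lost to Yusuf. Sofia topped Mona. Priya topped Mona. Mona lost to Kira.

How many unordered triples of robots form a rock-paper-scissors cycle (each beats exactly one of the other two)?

Win totals: Mona 2, Yusuf 3, Sofia 2, Priya 5, Kira 3, Carmen 0.
A robot with w wins dominates both others in C(w,2) triples; summing gives 1 + 3 + 1 + 10 + 3 + 0 = 18 transitive triples.
Total triples C(6,3) = 20, so cyclic triples = 20 − 18 = 2.

2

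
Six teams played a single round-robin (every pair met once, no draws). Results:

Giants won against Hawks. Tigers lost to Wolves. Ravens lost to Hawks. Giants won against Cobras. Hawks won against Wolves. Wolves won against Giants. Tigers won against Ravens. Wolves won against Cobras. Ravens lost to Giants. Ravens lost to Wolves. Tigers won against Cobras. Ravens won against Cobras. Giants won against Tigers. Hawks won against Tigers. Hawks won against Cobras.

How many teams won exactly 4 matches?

3

Win totals: Cobras 0, Tigers 2, Hawks 4, Wolves 4, Giants 4, Ravens 1.
Exactly 4: Hawks, Wolves, Giants — 3 teams.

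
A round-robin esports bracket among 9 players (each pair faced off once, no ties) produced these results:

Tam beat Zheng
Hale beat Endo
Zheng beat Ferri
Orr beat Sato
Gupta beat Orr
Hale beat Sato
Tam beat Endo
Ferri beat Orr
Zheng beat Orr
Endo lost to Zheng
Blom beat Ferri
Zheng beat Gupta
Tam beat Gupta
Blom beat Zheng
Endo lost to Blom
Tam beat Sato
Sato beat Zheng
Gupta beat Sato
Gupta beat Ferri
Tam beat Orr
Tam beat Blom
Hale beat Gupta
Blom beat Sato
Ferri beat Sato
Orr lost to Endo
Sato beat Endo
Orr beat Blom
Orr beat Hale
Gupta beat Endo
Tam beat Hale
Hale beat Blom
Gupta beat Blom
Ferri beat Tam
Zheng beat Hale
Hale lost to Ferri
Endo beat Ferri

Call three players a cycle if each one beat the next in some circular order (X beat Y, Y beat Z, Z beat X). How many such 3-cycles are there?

Win totals: Gupta 5, Blom 4, Endo 2, Sato 2, Tam 7, Ferri 4, Zheng 5, Hale 4, Orr 3.
A player with w wins dominates both others in C(w,2) triples; summing gives 10 + 6 + 1 + 1 + 21 + 6 + 10 + 6 + 3 = 64 transitive triples.
Total triples C(9,3) = 84, so cyclic triples = 84 − 64 = 20.

20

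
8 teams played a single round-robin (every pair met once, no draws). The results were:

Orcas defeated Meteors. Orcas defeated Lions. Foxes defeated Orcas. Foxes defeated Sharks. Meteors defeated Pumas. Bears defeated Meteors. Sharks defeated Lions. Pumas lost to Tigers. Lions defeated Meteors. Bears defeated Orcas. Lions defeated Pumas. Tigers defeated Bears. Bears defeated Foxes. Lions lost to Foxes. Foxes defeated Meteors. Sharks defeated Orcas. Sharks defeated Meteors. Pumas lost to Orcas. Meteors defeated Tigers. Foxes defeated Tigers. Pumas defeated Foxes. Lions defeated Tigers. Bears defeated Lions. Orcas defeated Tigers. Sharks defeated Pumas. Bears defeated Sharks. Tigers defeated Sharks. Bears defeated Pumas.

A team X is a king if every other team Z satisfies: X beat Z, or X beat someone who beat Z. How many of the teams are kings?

4

Bears reaches everyone (king).
Lions cannot reach Orcas in two steps.
Pumas cannot reach Bears in two steps.
Meteors cannot reach Lions, Orcas in two steps.
Tigers reaches everyone (king).
Sharks cannot reach Bears in two steps.
Orcas reaches everyone (king).
Foxes reaches everyone (king).
Kings: Bears, Tigers, Orcas, Foxes — 4.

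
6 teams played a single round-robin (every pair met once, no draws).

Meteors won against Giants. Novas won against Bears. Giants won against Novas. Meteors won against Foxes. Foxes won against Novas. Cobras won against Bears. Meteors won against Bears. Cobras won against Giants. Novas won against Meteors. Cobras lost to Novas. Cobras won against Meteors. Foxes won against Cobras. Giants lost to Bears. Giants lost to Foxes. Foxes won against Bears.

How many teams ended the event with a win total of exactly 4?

1

Win totals: Foxes 4, Bears 1, Cobras 3, Meteors 3, Novas 3, Giants 1.
Exactly 4: Foxes — 1 team.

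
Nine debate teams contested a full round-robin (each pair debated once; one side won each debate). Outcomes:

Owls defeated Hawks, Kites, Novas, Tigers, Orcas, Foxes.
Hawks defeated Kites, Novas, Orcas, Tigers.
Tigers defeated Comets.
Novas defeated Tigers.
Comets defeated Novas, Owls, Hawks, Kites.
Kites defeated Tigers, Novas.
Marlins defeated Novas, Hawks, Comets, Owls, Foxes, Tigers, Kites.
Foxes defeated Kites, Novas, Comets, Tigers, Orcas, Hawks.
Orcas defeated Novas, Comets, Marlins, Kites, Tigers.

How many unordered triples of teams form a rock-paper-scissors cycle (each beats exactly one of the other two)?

Win totals: Comets 4, Orcas 5, Owls 6, Tigers 1, Hawks 4, Marlins 7, Novas 1, Kites 2, Foxes 6.
A team with w wins dominates both others in C(w,2) triples; summing gives 6 + 10 + 15 + 0 + 6 + 21 + 0 + 1 + 15 = 74 transitive triples.
Total triples C(9,3) = 84, so cyclic triples = 84 − 74 = 10.

10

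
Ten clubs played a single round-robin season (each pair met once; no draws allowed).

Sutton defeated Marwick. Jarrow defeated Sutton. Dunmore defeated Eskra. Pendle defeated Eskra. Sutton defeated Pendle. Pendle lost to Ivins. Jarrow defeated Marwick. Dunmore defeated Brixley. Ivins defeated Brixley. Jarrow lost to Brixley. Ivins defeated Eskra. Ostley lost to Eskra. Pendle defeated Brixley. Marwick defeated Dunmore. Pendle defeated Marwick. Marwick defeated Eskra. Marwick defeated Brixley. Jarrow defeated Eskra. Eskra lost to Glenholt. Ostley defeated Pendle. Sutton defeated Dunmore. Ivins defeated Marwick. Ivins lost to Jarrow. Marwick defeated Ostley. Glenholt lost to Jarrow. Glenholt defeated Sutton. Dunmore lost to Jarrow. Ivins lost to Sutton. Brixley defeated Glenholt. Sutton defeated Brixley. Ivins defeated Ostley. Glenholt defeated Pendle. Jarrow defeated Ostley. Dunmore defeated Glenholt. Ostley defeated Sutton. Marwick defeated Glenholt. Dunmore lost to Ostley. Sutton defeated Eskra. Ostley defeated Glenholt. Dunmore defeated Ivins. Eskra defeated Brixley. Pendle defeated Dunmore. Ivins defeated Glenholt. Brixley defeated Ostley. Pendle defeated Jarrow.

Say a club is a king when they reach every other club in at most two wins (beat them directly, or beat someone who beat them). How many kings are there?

9

Ivins reaches everyone (king).
Ostley reaches everyone (king).
Pendle reaches everyone (king).
Brixley reaches everyone (king).
Dunmore reaches everyone (king).
Glenholt reaches everyone (king).
Eskra cannot reach Ivins, Marwick in two steps.
Marwick reaches everyone (king).
Jarrow reaches everyone (king).
Sutton reaches everyone (king).
Kings: Ivins, Ostley, Pendle, Brixley, Dunmore, Glenholt, Marwick, Jarrow, Sutton — 9.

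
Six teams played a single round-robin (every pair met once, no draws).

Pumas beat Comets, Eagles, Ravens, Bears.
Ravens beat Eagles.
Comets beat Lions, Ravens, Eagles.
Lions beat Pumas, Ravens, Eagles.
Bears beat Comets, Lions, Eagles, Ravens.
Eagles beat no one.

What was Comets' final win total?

3

Comets' results: beat Lions, Eagles, Ravens; lost to Pumas, Bears.
That is 3 wins.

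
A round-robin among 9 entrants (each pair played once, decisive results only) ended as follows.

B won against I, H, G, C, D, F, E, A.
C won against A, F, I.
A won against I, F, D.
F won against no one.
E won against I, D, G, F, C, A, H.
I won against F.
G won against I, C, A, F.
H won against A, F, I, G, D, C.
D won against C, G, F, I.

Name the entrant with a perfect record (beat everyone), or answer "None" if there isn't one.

B

B has 8 wins out of 8 opponents — a perfect record.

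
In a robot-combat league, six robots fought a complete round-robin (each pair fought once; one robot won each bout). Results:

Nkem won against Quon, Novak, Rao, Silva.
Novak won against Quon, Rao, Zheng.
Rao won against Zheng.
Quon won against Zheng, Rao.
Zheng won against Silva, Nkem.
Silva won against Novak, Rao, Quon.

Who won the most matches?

Win totals: Nkem 4, Rao 1, Zheng 2, Novak 3, Quon 2, Silva 3.
Nkem leads with 4 wins (next highest: 3).

Nkem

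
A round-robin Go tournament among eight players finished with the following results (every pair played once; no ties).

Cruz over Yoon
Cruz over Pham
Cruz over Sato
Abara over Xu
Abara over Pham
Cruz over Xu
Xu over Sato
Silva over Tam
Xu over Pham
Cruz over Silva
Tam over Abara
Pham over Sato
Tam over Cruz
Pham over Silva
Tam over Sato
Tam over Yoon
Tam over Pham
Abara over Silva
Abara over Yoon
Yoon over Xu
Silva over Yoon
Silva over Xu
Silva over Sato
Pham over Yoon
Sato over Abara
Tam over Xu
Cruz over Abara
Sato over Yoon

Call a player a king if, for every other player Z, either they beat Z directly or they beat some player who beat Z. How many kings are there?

Yoon cannot reach Silva, Tam, Abara, Cruz in two steps.
Xu cannot reach Tam, Cruz in two steps.
Pham cannot reach Cruz in two steps.
Silva reaches everyone (king).
Tam reaches everyone (king).
Sato cannot reach Tam, Cruz in two steps.
Abara cannot reach Cruz in two steps.
Cruz reaches everyone (king).
Kings: Silva, Tam, Cruz — 3.

3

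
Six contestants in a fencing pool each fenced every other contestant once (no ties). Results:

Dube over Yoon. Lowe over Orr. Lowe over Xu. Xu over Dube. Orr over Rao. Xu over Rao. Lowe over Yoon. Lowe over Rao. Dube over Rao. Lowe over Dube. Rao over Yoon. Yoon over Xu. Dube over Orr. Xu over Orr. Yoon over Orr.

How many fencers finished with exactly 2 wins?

1

Win totals: Orr 1, Lowe 5, Rao 1, Yoon 2, Dube 3, Xu 3.
Exactly 2: Yoon — 1 fencer.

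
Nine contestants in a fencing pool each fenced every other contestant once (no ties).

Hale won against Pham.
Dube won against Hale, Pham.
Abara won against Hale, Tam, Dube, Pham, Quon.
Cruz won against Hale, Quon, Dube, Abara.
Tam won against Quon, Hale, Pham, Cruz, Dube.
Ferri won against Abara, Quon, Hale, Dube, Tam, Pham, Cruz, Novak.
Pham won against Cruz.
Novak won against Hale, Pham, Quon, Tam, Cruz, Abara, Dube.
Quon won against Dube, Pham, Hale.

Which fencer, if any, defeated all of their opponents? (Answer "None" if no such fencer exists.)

Ferri

Ferri has 8 wins out of 8 opponents — a perfect record.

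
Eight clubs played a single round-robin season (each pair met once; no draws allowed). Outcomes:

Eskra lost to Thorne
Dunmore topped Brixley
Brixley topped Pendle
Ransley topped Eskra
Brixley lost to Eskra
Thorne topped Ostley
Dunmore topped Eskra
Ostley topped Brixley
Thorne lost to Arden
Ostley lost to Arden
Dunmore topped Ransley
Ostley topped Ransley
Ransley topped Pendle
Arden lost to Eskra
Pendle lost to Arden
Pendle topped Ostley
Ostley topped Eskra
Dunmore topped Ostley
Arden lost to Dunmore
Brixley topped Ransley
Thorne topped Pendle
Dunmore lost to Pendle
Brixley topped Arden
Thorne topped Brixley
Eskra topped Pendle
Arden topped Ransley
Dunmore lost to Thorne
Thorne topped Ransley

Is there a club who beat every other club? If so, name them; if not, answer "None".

Highest win total is Thorne with 6 (out of 7 possible).
Thorne lost to Arden, so no club went undefeated.

None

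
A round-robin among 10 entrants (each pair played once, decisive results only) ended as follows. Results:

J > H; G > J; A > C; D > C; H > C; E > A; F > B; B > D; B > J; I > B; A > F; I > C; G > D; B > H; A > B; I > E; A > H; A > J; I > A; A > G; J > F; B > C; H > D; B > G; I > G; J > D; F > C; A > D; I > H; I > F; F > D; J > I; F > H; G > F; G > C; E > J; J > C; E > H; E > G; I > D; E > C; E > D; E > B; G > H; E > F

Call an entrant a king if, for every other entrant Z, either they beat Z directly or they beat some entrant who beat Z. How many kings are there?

3

A cannot reach E in two steps.
B cannot reach A, E in two steps.
C cannot reach A, B, D, E, F, G, H, I, J in two steps.
D cannot reach A, B, E, F, G, H, I, J in two steps.
E reaches everyone (king).
F cannot reach A, E, I in two steps.
G cannot reach A, E in two steps.
H cannot reach A, B, E, F, G, I, J in two steps.
I reaches everyone (king).
J reaches everyone (king).
Kings: E, I, J — 3.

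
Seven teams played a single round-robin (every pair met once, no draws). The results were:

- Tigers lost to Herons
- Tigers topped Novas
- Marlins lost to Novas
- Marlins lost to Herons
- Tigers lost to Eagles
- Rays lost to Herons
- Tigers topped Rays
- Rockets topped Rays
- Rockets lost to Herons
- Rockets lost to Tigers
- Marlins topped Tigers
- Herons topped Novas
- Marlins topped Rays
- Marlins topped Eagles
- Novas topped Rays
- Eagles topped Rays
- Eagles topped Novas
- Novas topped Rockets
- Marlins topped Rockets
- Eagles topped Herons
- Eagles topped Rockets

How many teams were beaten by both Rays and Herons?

0

Rays beat: no one.
Herons beat: Tigers, Rockets, Rays, Novas, Marlins.
No one was beaten by both.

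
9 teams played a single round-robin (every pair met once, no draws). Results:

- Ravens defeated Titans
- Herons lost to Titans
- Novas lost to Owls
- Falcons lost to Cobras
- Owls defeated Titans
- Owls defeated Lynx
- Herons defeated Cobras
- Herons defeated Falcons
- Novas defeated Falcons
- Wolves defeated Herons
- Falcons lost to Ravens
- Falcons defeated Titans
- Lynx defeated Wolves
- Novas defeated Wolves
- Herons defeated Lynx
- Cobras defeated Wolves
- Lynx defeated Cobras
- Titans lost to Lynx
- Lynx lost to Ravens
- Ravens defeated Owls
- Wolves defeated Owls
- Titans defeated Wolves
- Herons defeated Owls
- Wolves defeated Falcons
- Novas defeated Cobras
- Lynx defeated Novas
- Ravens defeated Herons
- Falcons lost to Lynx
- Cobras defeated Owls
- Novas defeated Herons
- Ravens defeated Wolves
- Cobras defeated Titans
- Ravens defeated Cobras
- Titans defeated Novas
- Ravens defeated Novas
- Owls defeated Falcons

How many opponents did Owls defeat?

4

Owls' results: beat Lynx, Falcons, Titans, Novas; lost to Ravens, Cobras, Herons, Wolves.
That is 4 wins.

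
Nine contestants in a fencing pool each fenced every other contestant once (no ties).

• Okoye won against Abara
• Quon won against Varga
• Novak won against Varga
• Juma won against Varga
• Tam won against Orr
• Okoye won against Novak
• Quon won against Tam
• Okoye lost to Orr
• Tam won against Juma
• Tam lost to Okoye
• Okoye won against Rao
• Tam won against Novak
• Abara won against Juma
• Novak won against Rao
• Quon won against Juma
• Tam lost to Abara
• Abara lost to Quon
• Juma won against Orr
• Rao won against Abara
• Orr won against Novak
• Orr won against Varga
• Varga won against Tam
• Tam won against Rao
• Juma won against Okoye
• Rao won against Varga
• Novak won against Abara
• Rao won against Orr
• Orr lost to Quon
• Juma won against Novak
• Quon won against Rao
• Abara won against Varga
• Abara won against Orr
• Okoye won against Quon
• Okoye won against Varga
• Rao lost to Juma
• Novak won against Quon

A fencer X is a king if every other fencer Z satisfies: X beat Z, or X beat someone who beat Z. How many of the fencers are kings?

Okoye reaches everyone (king).
Juma reaches everyone (king).
Orr cannot reach Juma in two steps.
Rao cannot reach Quon in two steps.
Abara cannot reach Quon in two steps.
Novak cannot reach Okoye in two steps.
Varga cannot reach Okoye, Abara, Quon in two steps.
Quon reaches everyone (king).
Tam reaches everyone (king).
Kings: Okoye, Juma, Quon, Tam — 4.

4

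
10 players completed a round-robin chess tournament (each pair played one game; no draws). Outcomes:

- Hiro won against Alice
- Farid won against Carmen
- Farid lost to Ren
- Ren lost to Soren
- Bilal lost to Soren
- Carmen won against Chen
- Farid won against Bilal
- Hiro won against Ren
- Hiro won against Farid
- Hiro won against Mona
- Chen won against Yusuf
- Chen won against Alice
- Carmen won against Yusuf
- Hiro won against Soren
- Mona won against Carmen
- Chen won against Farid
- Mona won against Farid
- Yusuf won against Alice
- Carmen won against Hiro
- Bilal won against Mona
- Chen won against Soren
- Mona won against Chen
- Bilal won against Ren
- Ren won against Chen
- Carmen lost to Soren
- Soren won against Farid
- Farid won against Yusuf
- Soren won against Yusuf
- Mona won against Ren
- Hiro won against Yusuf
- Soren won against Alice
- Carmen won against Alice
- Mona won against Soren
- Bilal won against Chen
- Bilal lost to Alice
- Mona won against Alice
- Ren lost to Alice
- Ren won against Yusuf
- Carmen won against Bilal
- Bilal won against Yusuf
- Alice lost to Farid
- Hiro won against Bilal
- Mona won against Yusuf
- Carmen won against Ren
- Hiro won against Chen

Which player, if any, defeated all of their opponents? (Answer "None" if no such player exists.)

Highest win total is Hiro with 8 (out of 9 possible).
Hiro lost to Carmen, so no player went undefeated.

None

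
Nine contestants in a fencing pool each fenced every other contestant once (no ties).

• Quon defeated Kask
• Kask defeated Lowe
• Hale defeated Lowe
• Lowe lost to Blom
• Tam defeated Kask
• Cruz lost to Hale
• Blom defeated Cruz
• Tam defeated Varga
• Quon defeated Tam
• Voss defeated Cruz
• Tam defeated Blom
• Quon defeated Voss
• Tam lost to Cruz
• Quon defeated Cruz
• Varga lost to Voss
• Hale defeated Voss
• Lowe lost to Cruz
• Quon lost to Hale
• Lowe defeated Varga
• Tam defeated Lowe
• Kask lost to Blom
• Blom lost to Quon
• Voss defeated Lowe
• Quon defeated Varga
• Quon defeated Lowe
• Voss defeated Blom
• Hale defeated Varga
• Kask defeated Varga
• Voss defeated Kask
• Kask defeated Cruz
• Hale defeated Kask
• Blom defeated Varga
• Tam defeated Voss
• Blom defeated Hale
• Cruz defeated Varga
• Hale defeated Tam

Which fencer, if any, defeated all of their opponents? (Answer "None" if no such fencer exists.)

Highest win total is Quon with 7 (out of 8 possible).
Quon lost to Hale, so no fencer went undefeated.

None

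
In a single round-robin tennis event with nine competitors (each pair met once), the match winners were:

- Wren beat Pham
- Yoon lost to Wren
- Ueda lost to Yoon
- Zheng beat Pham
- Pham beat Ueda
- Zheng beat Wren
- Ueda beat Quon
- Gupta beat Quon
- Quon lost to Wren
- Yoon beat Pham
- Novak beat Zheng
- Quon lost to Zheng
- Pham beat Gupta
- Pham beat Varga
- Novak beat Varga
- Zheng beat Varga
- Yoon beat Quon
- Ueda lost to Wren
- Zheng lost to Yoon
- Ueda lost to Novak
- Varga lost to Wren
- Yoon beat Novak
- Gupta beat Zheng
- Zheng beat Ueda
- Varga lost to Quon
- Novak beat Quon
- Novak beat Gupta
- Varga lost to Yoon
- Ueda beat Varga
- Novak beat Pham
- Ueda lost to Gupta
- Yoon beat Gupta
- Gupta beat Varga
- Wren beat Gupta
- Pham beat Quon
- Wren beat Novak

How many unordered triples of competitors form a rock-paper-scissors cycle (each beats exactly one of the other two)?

4

Win totals: Zheng 5, Varga 0, Pham 4, Quon 1, Yoon 7, Gupta 4, Novak 6, Wren 7, Ueda 2.
A competitor with w wins dominates both others in C(w,2) triples; summing gives 10 + 0 + 6 + 0 + 21 + 6 + 15 + 21 + 1 = 80 transitive triples.
Total triples C(9,3) = 84, so cyclic triples = 84 − 80 = 4.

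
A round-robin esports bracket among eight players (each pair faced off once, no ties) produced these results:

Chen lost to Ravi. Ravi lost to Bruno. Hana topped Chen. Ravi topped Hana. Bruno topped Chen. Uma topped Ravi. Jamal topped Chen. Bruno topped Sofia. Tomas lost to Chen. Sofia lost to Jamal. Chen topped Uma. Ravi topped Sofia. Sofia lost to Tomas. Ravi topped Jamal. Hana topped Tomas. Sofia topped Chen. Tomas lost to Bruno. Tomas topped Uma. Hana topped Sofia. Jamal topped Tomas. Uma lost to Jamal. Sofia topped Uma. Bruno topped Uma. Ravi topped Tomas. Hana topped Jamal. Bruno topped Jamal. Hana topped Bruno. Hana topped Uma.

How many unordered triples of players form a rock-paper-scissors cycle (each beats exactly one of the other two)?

Win totals: Sofia 2, Ravi 5, Uma 1, Hana 6, Tomas 2, Jamal 4, Chen 2, Bruno 6.
A player with w wins dominates both others in C(w,2) triples; summing gives 1 + 10 + 0 + 15 + 1 + 6 + 1 + 15 = 49 transitive triples.
Total triples C(8,3) = 56, so cyclic triples = 56 − 49 = 7.

7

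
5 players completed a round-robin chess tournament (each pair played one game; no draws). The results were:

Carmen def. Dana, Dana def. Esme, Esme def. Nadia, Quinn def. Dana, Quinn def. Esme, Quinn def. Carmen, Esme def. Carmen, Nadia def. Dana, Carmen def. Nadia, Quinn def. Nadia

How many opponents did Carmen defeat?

Carmen's results: beat Nadia, Dana; lost to Quinn, Esme.
That is 2 wins.

2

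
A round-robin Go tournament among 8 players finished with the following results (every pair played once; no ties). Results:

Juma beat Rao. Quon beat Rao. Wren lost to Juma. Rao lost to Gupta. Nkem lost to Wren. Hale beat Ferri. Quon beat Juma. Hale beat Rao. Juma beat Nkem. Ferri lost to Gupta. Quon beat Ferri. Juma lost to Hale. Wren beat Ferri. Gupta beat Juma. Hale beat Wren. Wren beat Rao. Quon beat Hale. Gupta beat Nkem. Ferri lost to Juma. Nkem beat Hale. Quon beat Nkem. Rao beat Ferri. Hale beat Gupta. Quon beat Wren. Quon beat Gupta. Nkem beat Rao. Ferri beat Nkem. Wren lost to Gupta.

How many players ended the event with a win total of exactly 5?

Win totals: Hale 5, Quon 7, Wren 3, Ferri 1, Juma 4, Nkem 2, Rao 1, Gupta 5.
Exactly 5: Hale, Gupta — 2 players.

2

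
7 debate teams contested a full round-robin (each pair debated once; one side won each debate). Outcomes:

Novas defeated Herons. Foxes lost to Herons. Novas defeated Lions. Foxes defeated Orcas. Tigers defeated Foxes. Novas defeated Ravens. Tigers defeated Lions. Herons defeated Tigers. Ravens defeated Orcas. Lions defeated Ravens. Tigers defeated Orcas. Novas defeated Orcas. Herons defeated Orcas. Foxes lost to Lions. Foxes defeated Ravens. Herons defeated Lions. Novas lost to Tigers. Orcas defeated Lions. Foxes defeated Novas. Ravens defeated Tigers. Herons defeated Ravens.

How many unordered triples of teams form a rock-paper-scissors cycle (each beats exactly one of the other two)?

8

Win totals: Tigers 4, Lions 2, Ravens 2, Foxes 3, Orcas 1, Herons 5, Novas 4.
A team with w wins dominates both others in C(w,2) triples; summing gives 6 + 1 + 1 + 3 + 0 + 10 + 6 = 27 transitive triples.
Total triples C(7,3) = 35, so cyclic triples = 35 − 27 = 8.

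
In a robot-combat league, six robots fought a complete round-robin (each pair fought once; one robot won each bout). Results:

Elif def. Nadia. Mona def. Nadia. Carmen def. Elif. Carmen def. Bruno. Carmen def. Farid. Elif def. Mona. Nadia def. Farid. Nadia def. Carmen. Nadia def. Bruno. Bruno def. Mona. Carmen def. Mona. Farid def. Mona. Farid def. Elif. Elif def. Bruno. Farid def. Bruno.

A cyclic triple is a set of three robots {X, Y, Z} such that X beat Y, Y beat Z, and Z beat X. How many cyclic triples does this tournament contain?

5

Win totals: Elif 3, Mona 1, Farid 3, Bruno 1, Carmen 4, Nadia 3.
A robot with w wins dominates both others in C(w,2) triples; summing gives 3 + 0 + 3 + 0 + 6 + 3 = 15 transitive triples.
Total triples C(6,3) = 20, so cyclic triples = 20 − 15 = 5.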